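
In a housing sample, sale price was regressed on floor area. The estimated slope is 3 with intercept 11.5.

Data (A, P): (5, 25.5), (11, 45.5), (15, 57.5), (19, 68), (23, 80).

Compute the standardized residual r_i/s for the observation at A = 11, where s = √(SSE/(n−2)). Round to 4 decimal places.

A=5: ŷ = 11.5 + 3·5 = 26.5; r = 25.5 − 26.5 = -1
A=11: ŷ = 11.5 + 3·11 = 44.5; r = 45.5 − 44.5 = 1
A=15: ŷ = 11.5 + 3·15 = 56.5; r = 57.5 − 56.5 = 1
A=19: ŷ = 11.5 + 3·19 = 68.5; r = 68 − 68.5 = -0.5
A=23: ŷ = 11.5 + 3·23 = 80.5; r = 80 − 80.5 = -0.5
SSE = 1 + 1 + 1 + 0.25 + 0.25 = 3.5
s = √(3.5/3) = 1.08012
r/s = 1 / 1.08012 = 0.9258

0.9258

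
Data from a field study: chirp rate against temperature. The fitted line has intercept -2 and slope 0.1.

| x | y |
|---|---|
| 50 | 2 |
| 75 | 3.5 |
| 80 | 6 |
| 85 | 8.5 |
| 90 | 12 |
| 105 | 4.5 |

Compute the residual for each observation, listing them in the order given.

-1, -2, 0, 2, 5, -4

x=50: ŷ = -2 + 0.1·50 = 3; e = 2 − 3 = -1
x=75: ŷ = -2 + 0.1·75 = 5.5; e = 3.5 − 5.5 = -2
x=80: ŷ = -2 + 0.1·80 = 6; e = 6 − 6 = 0
x=85: ŷ = -2 + 0.1·85 = 6.5; e = 8.5 − 6.5 = 2
x=90: ŷ = -2 + 0.1·90 = 7; e = 12 − 7 = 5
x=105: ŷ = -2 + 0.1·105 = 8.5; e = 4.5 − 8.5 = -4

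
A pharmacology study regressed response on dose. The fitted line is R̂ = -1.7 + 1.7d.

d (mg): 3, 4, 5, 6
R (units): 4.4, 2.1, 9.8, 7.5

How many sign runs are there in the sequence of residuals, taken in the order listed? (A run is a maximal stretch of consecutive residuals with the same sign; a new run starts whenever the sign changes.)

4 runs

d=3: R̂ = -1.7 + 1.7·3 = 3.4; e = 4.4 − 3.4 = 1
d=4: R̂ = -1.7 + 1.7·4 = 5.1; e = 2.1 − 5.1 = -3
d=5: R̂ = -1.7 + 1.7·5 = 6.8; e = 9.8 − 6.8 = 3
d=6: R̂ = -1.7 + 1.7·6 = 8.5; e = 7.5 − 8.5 = -1
Signs: + − + −
Runs: +×1, −×1, +×1, −×1 → 4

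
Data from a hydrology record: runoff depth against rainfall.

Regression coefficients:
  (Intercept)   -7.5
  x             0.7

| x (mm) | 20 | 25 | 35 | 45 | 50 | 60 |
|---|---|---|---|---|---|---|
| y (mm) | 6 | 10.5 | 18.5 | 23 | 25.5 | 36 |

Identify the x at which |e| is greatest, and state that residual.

x=20: ŷ = -7.5 + 0.7·20 = 6.5; e = 6 − 6.5 = -0.5
x=25: ŷ = -7.5 + 0.7·25 = 10; e = 10.5 − 10 = 0.5
x=35: ŷ = -7.5 + 0.7·35 = 17; e = 18.5 − 17 = 1.5
x=45: ŷ = -7.5 + 0.7·45 = 24; e = 23 − 24 = -1
x=50: ŷ = -7.5 + 0.7·50 = 27.5; e = 25.5 − 27.5 = -2
x=60: ŷ = -7.5 + 0.7·60 = 34.5; e = 36 − 34.5 = 1.5
Largest |e| is 2 at x = 50, residual -2.

x = 50, e = -2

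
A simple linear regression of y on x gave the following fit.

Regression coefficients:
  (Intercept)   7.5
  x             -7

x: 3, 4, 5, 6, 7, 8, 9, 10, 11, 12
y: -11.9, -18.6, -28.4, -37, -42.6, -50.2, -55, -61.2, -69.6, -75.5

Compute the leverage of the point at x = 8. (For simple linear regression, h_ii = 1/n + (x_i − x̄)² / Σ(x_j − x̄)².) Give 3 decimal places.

h = 0.103

x̄ = (3 + 4 + 5 + 6 + 7 + 8 + 9 + 10 + 11 + 12)/10 = 7.5
Σ(x − x̄)² = 20.25 + 12.25 + 6.25 + 2.25 + 0.25 + 0.25 + 2.25 + 6.25 + 12.25 + 20.25 = 82.5
h = 1/10 + (0.5)²/82.5 = 0.1 + 0.0030303 = 0.103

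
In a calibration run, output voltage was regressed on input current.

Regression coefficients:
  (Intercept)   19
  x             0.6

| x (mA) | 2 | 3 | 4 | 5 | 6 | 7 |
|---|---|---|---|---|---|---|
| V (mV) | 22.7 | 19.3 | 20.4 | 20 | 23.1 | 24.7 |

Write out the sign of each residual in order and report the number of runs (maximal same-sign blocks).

3 runs

x=2: ŷ = 19 + 0.6·2 = 20.2; r = 22.7 − 20.2 = 2.5
x=3: ŷ = 19 + 0.6·3 = 20.8; r = 19.3 − 20.8 = -1.5
x=4: ŷ = 19 + 0.6·4 = 21.4; r = 20.4 − 21.4 = -1
x=5: ŷ = 19 + 0.6·5 = 22; r = 20 − 22 = -2
x=6: ŷ = 19 + 0.6·6 = 22.6; r = 23.1 − 22.6 = 0.5
x=7: ŷ = 19 + 0.6·7 = 23.2; r = 24.7 − 23.2 = 1.5
Signs: + − − − + +
Runs: +×1, −×3, +×2 → 3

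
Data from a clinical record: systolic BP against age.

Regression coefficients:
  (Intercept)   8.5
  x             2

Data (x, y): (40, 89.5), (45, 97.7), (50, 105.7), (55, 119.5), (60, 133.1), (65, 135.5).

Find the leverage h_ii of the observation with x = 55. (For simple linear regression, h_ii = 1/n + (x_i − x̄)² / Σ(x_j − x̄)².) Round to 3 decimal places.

h = 0.181

x̄ = (40 + 45 + 50 + 55 + 60 + 65)/6 = 52.5
Σ(x − x̄)² = 156.25 + 56.25 + 6.25 + 6.25 + 56.25 + 156.25 = 437.5
h = 1/6 + (2.5)²/437.5 = 0.166667 + 0.0142857 = 0.181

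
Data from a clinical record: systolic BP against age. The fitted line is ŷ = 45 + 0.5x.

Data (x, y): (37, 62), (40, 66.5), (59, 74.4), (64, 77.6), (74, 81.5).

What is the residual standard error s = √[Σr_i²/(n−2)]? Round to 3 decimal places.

x=37: ŷ = 45 + 0.5·37 = 63.5; r = 62 − 63.5 = -1.5
x=40: ŷ = 45 + 0.5·40 = 65; r = 66.5 − 65 = 1.5
x=59: ŷ = 45 + 0.5·59 = 74.5; r = 74.4 − 74.5 = -0.1
x=64: ŷ = 45 + 0.5·64 = 77; r = 77.6 − 77 = 0.6
x=74: ŷ = 45 + 0.5·74 = 82; r = 81.5 − 82 = -0.5
SSE = 2.25 + 2.25 + 0.01 + 0.36 + 0.25 = 5.12
s = √(5.12/3) = √1.70667 ≈ 1.306

s = 1.306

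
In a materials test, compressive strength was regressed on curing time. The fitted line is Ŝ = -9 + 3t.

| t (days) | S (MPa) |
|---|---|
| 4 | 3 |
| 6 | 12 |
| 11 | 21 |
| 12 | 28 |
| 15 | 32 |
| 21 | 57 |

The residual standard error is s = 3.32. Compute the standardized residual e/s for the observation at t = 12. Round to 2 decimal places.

0.30

Ŝ = -9 + 3·12 = 27
e = 28 − 27 = 1
e/s = 1 / 3.32 = 0.30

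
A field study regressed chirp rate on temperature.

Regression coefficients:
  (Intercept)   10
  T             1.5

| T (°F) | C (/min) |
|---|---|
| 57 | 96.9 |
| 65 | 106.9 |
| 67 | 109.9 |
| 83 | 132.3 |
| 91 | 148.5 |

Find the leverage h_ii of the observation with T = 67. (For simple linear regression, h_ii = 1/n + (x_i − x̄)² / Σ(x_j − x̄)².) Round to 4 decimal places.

h = 0.2402

T̄ = (57 + 65 + 67 + 83 + 91)/5 = 72.6
Σ(T − T̄)² = 243.36 + 57.76 + 31.36 + 108.16 + 338.56 = 779.2
h = 1/5 + (-5.6)²/779.2 = 0.2 + 0.0402464 = 0.2402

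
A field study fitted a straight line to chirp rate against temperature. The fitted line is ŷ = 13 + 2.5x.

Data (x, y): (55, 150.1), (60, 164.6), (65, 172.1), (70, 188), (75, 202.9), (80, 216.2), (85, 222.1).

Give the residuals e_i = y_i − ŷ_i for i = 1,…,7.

x=55: ŷ = 13 + 2.5·55 = 150.5; e = 150.1 − 150.5 = -0.4
x=60: ŷ = 13 + 2.5·60 = 163; e = 164.6 − 163 = 1.6
x=65: ŷ = 13 + 2.5·65 = 175.5; e = 172.1 − 175.5 = -3.4
x=70: ŷ = 13 + 2.5·70 = 188; e = 188 − 188 = 0
x=75: ŷ = 13 + 2.5·75 = 200.5; e = 202.9 − 200.5 = 2.4
x=80: ŷ = 13 + 2.5·80 = 213; e = 216.2 − 213 = 3.2
x=85: ŷ = 13 + 2.5·85 = 225.5; e = 222.1 − 225.5 = -3.4

-0.4, 1.6, -3.4, 0, 2.4, 3.2, -3.4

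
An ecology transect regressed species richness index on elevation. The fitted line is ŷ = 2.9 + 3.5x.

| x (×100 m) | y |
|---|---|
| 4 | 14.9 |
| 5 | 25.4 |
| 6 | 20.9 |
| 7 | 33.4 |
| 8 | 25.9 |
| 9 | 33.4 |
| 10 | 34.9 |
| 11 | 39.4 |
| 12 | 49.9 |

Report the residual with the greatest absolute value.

x=4: ŷ = 2.9 + 3.5·4 = 16.9; e = 14.9 − 16.9 = -2
x=5: ŷ = 2.9 + 3.5·5 = 20.4; e = 25.4 − 20.4 = 5
x=6: ŷ = 2.9 + 3.5·6 = 23.9; e = 20.9 − 23.9 = -3
x=7: ŷ = 2.9 + 3.5·7 = 27.4; e = 33.4 − 27.4 = 6
x=8: ŷ = 2.9 + 3.5·8 = 30.9; e = 25.9 − 30.9 = -5
x=9: ŷ = 2.9 + 3.5·9 = 34.4; e = 33.4 − 34.4 = -1
x=10: ŷ = 2.9 + 3.5·10 = 37.9; e = 34.9 − 37.9 = -3
x=11: ŷ = 2.9 + 3.5·11 = 41.4; e = 39.4 − 41.4 = -2
x=12: ŷ = 2.9 + 3.5·12 = 44.9; e = 49.9 − 44.9 = 5
Largest |e| is 6 at x = 7, residual 6.

e = 6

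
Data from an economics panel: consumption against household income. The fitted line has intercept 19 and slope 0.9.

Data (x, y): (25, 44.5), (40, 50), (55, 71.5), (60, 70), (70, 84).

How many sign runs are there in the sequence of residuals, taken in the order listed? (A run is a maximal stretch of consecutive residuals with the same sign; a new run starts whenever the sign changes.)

5 runs

x=25: ŷ = 19 + 0.9·25 = 41.5; r = 44.5 − 41.5 = 3
x=40: ŷ = 19 + 0.9·40 = 55; r = 50 − 55 = -5
x=55: ŷ = 19 + 0.9·55 = 68.5; r = 71.5 − 68.5 = 3
x=60: ŷ = 19 + 0.9·60 = 73; r = 70 − 73 = -3
x=70: ŷ = 19 + 0.9·70 = 82; r = 84 − 82 = 2
Signs: + − + − +
Runs: +×1, −×1, +×1, −×1, +×1 → 5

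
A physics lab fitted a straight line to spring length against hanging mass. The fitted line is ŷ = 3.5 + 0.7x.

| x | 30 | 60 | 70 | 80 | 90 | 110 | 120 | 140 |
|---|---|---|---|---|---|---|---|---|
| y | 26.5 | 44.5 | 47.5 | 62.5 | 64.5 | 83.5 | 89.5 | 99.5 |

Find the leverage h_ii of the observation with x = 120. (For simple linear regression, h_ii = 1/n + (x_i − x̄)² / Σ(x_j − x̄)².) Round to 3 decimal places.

h = 0.246

x̄ = (30 + 60 + 70 + 80 + 90 + 110 + 120 + 140)/8 = 87.5
Σ(x − x̄)² = 3306.25 + 756.25 + 306.25 + 56.25 + 6.25 + 506.25 + 1056.25 + 2756.25 = 8750
h = 1/8 + (32.5)²/8750 = 0.125 + 0.120714 = 0.246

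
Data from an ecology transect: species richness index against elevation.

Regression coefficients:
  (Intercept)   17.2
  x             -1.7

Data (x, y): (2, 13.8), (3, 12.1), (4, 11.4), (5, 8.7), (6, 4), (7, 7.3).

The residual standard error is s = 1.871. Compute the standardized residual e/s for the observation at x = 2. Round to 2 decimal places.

ŷ = 17.2 − 1.7·2 = 13.8
e = 13.8 − 13.8 = 0
e/s = 0 / 1.871 = 0.00

0.00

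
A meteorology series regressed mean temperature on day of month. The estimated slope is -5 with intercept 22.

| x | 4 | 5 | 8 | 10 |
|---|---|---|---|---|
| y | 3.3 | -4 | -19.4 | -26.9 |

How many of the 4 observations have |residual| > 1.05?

x=4: ŷ = 22 − 5·4 = 2; r = 3.3 − 2 = 1.3
x=5: ŷ = 22 − 5·5 = -3; r = -4 − (-3) = -1
x=8: ŷ = 22 − 5·8 = -18; r = -19.4 − (-18) = -1.4
x=10: ŷ = 22 − 5·10 = -28; r = -26.9 − (-28) = 1.1
|r| > 1.05: x=4 (|r|=1.3), x=8 (|r|=1.4), x=10 (|r|=1.1) → 3

3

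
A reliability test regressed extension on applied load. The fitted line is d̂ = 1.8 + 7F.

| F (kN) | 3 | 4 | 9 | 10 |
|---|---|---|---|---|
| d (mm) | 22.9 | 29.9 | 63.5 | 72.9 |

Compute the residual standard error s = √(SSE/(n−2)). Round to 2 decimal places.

s = 1.21

F=3: d̂ = 1.8 + 7·3 = 22.8; r = 22.9 − 22.8 = 0.1
F=4: d̂ = 1.8 + 7·4 = 29.8; r = 29.9 − 29.8 = 0.1
F=9: d̂ = 1.8 + 7·9 = 64.8; r = 63.5 − 64.8 = -1.3
F=10: d̂ = 1.8 + 7·10 = 71.8; r = 72.9 − 71.8 = 1.1
SSE = 0.01 + 0.01 + 1.69 + 1.21 = 2.92
s = √(2.92/2) = √1.46 ≈ 1.21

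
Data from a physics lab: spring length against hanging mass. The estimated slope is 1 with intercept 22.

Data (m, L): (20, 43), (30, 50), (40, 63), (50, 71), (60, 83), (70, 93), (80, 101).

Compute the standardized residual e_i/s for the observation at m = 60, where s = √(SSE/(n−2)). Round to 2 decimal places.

m=20: ŷ = 22 + 20 = 42; e = 43 − 42 = 1
m=30: ŷ = 22 + 30 = 52; e = 50 − 52 = -2
m=40: ŷ = 22 + 40 = 62; e = 63 − 62 = 1
m=50: ŷ = 22 + 50 = 72; e = 71 − 72 = -1
m=60: ŷ = 22 + 60 = 82; e = 83 − 82 = 1
m=70: ŷ = 22 + 70 = 92; e = 93 − 92 = 1
m=80: ŷ = 22 + 80 = 102; e = 101 − 102 = -1
SSE = 1 + 4 + 1 + 1 + 1 + 1 + 1 = 10
s = √(10/5) = 1.41421
e/s = 1 / 1.41421 = 0.71

0.71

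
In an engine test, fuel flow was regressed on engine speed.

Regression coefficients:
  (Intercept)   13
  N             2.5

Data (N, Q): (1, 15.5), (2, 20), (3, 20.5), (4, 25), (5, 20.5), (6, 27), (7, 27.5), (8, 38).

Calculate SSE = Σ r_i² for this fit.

SSE = 68

N=1: ŷ = 13 + 2.5·1 = 15.5; r = 15.5 − 15.5 = 0
N=2: ŷ = 13 + 2.5·2 = 18; r = 20 − 18 = 2
N=3: ŷ = 13 + 2.5·3 = 20.5; r = 20.5 − 20.5 = 0
N=4: ŷ = 13 + 2.5·4 = 23; r = 25 − 23 = 2
N=5: ŷ = 13 + 2.5·5 = 25.5; r = 20.5 − 25.5 = -5
N=6: ŷ = 13 + 2.5·6 = 28; r = 27 − 28 = -1
N=7: ŷ = 13 + 2.5·7 = 30.5; r = 27.5 − 30.5 = -3
N=8: ŷ = 13 + 2.5·8 = 33; r = 38 − 33 = 5
SSE = 0 + 4 + 0 + 4 + 25 + 1 + 9 + 25 = 68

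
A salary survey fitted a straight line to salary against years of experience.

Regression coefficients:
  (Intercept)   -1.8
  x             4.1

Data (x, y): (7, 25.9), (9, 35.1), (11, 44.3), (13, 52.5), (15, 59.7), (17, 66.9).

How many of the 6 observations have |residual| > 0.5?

4

x=7: ŷ = -1.8 + 4.1·7 = 26.9; e = 25.9 − 26.9 = -1
x=9: ŷ = -1.8 + 4.1·9 = 35.1; e = 35.1 − 35.1 = 0
x=11: ŷ = -1.8 + 4.1·11 = 43.3; e = 44.3 − 43.3 = 1
x=13: ŷ = -1.8 + 4.1·13 = 51.5; e = 52.5 − 51.5 = 1
x=15: ŷ = -1.8 + 4.1·15 = 59.7; e = 59.7 − 59.7 = 0
x=17: ŷ = -1.8 + 4.1·17 = 67.9; e = 66.9 − 67.9 = -1
|e| > 0.5: x=7 (|e|=1), x=11 (|e|=1), x=13 (|e|=1), x=17 (|e|=1) → 4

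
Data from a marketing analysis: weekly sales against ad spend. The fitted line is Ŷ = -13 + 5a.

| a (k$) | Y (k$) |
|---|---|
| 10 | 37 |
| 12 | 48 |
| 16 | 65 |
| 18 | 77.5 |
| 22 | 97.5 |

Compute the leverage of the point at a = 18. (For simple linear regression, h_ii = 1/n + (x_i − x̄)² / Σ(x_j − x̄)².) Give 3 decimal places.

ā = (10 + 12 + 16 + 18 + 22)/5 = 15.6
Σ(a − ā)² = 31.36 + 12.96 + 0.16 + 5.76 + 40.96 = 91.2
h = 1/5 + (2.4)²/91.2 = 0.2 + 0.0631579 = 0.263

h = 0.263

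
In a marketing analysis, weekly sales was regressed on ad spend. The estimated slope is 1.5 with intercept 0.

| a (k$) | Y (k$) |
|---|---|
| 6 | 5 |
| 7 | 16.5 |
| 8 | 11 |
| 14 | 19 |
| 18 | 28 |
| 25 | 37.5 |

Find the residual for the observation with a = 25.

Ŷ = 1.5·25 = 37.5
e = 37.5 − 37.5 = 0

e = 0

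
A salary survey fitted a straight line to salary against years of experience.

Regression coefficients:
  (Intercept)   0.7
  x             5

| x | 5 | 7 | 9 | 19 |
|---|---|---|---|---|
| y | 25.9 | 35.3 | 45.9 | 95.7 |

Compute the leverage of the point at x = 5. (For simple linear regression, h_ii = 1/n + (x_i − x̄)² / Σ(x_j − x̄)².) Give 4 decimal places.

x̄ = (5 + 7 + 9 + 19)/4 = 10
Σ(x − x̄)² = 25 + 9 + 1 + 81 = 116
h = 1/4 + (-5)²/116 = 0.25 + 0.215517 = 0.4655

h = 0.4655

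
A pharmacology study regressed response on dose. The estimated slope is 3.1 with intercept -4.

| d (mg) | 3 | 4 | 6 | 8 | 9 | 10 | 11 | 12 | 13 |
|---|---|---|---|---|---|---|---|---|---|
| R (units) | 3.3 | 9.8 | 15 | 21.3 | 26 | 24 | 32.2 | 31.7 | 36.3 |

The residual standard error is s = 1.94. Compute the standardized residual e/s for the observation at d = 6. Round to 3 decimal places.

ŷ = -4 + 3.1·6 = 14.6
e = 15 − 14.6 = 0.4
e/s = 0.4 / 1.94 = 0.206

0.206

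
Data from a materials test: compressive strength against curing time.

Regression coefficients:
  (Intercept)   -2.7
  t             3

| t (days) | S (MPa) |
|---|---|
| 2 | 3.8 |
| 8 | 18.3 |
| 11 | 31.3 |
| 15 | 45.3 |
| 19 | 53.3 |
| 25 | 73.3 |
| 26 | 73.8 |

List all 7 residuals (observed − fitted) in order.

0.5, -3, 1, 3, -1, 1, -1.5

t=2: Ŝ = -2.7 + 3·2 = 3.3; e = 3.8 − 3.3 = 0.5
t=8: Ŝ = -2.7 + 3·8 = 21.3; e = 18.3 − 21.3 = -3
t=11: Ŝ = -2.7 + 3·11 = 30.3; e = 31.3 − 30.3 = 1
t=15: Ŝ = -2.7 + 3·15 = 42.3; e = 45.3 − 42.3 = 3
t=19: Ŝ = -2.7 + 3·19 = 54.3; e = 53.3 − 54.3 = -1
t=25: Ŝ = -2.7 + 3·25 = 72.3; e = 73.3 − 72.3 = 1
t=26: Ŝ = -2.7 + 3·26 = 75.3; e = 73.8 − 75.3 = -1.5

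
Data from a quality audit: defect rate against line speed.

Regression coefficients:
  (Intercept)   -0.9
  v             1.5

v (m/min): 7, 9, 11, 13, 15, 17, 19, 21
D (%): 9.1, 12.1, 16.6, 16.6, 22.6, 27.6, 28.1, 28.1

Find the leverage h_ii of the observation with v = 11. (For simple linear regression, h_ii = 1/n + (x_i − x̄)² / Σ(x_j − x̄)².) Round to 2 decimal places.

v̄ = (7 + 9 + 11 + 13 + 15 + 17 + 19 + 21)/8 = 14
Σ(v − v̄)² = 49 + 25 + 9 + 1 + 1 + 9 + 25 + 49 = 168
h = 1/8 + (-3)²/168 = 0.125 + 0.0535714 = 0.18

h = 0.18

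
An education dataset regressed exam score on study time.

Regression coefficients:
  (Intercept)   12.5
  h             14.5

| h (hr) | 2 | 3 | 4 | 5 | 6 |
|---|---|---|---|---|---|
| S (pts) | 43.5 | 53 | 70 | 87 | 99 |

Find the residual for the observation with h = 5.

Ŝ = 12.5 + 14.5·5 = 85
e = 87 − 85 = 2

e = 2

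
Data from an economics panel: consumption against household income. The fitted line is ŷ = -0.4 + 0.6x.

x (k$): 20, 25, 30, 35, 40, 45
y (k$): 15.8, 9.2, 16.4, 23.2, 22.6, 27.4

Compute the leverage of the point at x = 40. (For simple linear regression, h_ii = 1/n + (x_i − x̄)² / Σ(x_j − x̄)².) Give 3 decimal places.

h = 0.295

x̄ = (20 + 25 + 30 + 35 + 40 + 45)/6 = 32.5
Σ(x − x̄)² = 156.25 + 56.25 + 6.25 + 6.25 + 56.25 + 156.25 = 437.5
h = 1/6 + (7.5)²/437.5 = 0.166667 + 0.128571 = 0.295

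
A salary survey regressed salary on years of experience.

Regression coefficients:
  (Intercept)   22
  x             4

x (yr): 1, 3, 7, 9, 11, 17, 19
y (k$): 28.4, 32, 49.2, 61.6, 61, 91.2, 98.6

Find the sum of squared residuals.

x=1: ŷ = 22 + 4·1 = 26; e = 28.4 − 26 = 2.4
x=3: ŷ = 22 + 4·3 = 34; e = 32 − 34 = -2
x=7: ŷ = 22 + 4·7 = 50; e = 49.2 − 50 = -0.8
x=9: ŷ = 22 + 4·9 = 58; e = 61.6 − 58 = 3.6
x=11: ŷ = 22 + 4·11 = 66; e = 61 − 66 = -5
x=17: ŷ = 22 + 4·17 = 90; e = 91.2 − 90 = 1.2
x=19: ŷ = 22 + 4·19 = 98; e = 98.6 − 98 = 0.6
SSE = 5.76 + 4 + 0.64 + 12.96 + 25 + 1.44 + 0.36 = 50.16

SSE = 50.16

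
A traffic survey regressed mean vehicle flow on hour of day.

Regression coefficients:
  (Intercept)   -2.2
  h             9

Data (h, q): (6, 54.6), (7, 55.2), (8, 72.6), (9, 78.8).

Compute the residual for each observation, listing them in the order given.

2.8, -5.6, 2.8, 0

h=6: ŷ = -2.2 + 9·6 = 51.8; e = 54.6 − 51.8 = 2.8
h=7: ŷ = -2.2 + 9·7 = 60.8; e = 55.2 − 60.8 = -5.6
h=8: ŷ = -2.2 + 9·8 = 69.8; e = 72.6 − 69.8 = 2.8
h=9: ŷ = -2.2 + 9·9 = 78.8; e = 78.8 − 78.8 = 0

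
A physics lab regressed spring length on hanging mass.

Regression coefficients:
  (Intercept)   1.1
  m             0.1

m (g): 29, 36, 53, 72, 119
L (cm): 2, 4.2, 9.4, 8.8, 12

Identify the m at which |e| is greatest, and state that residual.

m=29: L̂ = 1.1 + 0.1·29 = 4; e = 2 − 4 = -2
m=36: L̂ = 1.1 + 0.1·36 = 4.7; e = 4.2 − 4.7 = -0.5
m=53: L̂ = 1.1 + 0.1·53 = 6.4; e = 9.4 − 6.4 = 3
m=72: L̂ = 1.1 + 0.1·72 = 8.3; e = 8.8 − 8.3 = 0.5
m=119: L̂ = 1.1 + 0.1·119 = 13; e = 12 − 13 = -1
Largest |e| is 3 at m = 53, residual 3.

m = 53, e = 3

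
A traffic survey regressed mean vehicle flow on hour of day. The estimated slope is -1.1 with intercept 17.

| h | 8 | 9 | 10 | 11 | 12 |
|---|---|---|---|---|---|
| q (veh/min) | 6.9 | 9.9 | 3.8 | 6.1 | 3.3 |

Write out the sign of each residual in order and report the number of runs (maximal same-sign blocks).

5 runs

h=8: ŷ = 17 − 1.1·8 = 8.2; r = 6.9 − 8.2 = -1.3
h=9: ŷ = 17 − 1.1·9 = 7.1; r = 9.9 − 7.1 = 2.8
h=10: ŷ = 17 − 1.1·10 = 6; r = 3.8 − 6 = -2.2
h=11: ŷ = 17 − 1.1·11 = 4.9; r = 6.1 − 4.9 = 1.2
h=12: ŷ = 17 − 1.1·12 = 3.8; r = 3.3 − 3.8 = -0.5
Signs: − + − + −
Runs: −×1, +×1, −×1, +×1, −×1 → 5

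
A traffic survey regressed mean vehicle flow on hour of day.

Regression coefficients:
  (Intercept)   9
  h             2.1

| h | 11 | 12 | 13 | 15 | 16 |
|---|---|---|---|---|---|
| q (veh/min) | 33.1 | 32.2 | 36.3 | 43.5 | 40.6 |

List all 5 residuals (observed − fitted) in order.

1, -2, 0, 3, -2

h=11: ŷ = 9 + 2.1·11 = 32.1; e = 33.1 − 32.1 = 1
h=12: ŷ = 9 + 2.1·12 = 34.2; e = 32.2 − 34.2 = -2
h=13: ŷ = 9 + 2.1·13 = 36.3; e = 36.3 − 36.3 = 0
h=15: ŷ = 9 + 2.1·15 = 40.5; e = 43.5 − 40.5 = 3
h=16: ŷ = 9 + 2.1·16 = 42.6; e = 40.6 − 42.6 = -2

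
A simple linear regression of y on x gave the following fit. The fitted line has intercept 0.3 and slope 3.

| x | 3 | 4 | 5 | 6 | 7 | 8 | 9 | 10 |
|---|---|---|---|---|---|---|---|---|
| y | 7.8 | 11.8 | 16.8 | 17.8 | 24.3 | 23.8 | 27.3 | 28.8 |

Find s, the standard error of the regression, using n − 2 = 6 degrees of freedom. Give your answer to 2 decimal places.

s = 1.66

x=3: ŷ = 0.3 + 3·3 = 9.3; r = 7.8 − 9.3 = -1.5
x=4: ŷ = 0.3 + 3·4 = 12.3; r = 11.8 − 12.3 = -0.5
x=5: ŷ = 0.3 + 3·5 = 15.3; r = 16.8 − 15.3 = 1.5
x=6: ŷ = 0.3 + 3·6 = 18.3; r = 17.8 − 18.3 = -0.5
x=7: ŷ = 0.3 + 3·7 = 21.3; r = 24.3 − 21.3 = 3
x=8: ŷ = 0.3 + 3·8 = 24.3; r = 23.8 − 24.3 = -0.5
x=9: ŷ = 0.3 + 3·9 = 27.3; r = 27.3 − 27.3 = 0
x=10: ŷ = 0.3 + 3·10 = 30.3; r = 28.8 − 30.3 = -1.5
SSE = 2.25 + 0.25 + 2.25 + 0.25 + 9 + 0.25 + 0 + 2.25 = 16.5
s = √(16.5/6) = √2.75 ≈ 1.66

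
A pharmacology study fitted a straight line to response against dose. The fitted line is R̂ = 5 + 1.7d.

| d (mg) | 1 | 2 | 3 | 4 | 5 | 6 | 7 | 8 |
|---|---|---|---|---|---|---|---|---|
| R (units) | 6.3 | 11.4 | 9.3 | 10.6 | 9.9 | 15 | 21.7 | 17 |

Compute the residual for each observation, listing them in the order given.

-0.4, 3, -0.8, -1.2, -3.6, -0.2, 4.8, -1.6

d=1: R̂ = 5 + 1.7·1 = 6.7; e = 6.3 − 6.7 = -0.4
d=2: R̂ = 5 + 1.7·2 = 8.4; e = 11.4 − 8.4 = 3
d=3: R̂ = 5 + 1.7·3 = 10.1; e = 9.3 − 10.1 = -0.8
d=4: R̂ = 5 + 1.7·4 = 11.8; e = 10.6 − 11.8 = -1.2
d=5: R̂ = 5 + 1.7·5 = 13.5; e = 9.9 − 13.5 = -3.6
d=6: R̂ = 5 + 1.7·6 = 15.2; e = 15 − 15.2 = -0.2
d=7: R̂ = 5 + 1.7·7 = 16.9; e = 21.7 − 16.9 = 4.8
d=8: R̂ = 5 + 1.7·8 = 18.6; e = 17 − 18.6 = -1.6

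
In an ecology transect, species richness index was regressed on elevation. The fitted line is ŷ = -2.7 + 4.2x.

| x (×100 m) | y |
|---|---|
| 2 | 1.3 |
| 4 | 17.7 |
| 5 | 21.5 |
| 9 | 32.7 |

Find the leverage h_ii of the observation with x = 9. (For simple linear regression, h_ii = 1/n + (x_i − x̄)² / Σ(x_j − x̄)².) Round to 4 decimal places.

x̄ = (2 + 4 + 5 + 9)/4 = 5
Σ(x − x̄)² = 9 + 1 + 0 + 16 = 26
h = 1/4 + (4)²/26 = 0.25 + 0.615385 = 0.8654

h = 0.8654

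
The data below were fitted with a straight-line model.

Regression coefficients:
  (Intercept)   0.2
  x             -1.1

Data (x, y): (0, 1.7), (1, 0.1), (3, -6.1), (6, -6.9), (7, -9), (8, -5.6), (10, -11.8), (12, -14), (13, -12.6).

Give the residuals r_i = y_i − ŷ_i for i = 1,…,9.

x=0: ŷ = 0.2 − 1.1·0 = 0.2; r = 1.7 − 0.2 = 1.5
x=1: ŷ = 0.2 − 1.1·1 = -0.9; r = 0.1 − (-0.9) = 1
x=3: ŷ = 0.2 − 1.1·3 = -3.1; r = -6.1 − (-3.1) = -3
x=6: ŷ = 0.2 − 1.1·6 = -6.4; r = -6.9 − (-6.4) = -0.5
x=7: ŷ = 0.2 − 1.1·7 = -7.5; r = -9 − (-7.5) = -1.5
x=8: ŷ = 0.2 − 1.1·8 = -8.6; r = -5.6 − (-8.6) = 3
x=10: ŷ = 0.2 − 1.1·10 = -10.8; r = -11.8 − (-10.8) = -1
x=12: ŷ = 0.2 − 1.1·12 = -13; r = -14 − (-13) = -1
x=13: ŷ = 0.2 − 1.1·13 = -14.1; r = -12.6 − (-14.1) = 1.5

1.5, 1, -3, -0.5, -1.5, 3, -1, -1, 1.5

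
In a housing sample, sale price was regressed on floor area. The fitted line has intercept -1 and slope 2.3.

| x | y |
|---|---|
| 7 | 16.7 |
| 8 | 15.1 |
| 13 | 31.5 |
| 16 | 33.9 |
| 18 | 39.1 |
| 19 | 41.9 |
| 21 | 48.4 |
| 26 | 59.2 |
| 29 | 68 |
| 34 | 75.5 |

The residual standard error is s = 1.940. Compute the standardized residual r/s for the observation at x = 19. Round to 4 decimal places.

-0.4124

ŷ = -1 + 2.3·19 = 42.7
r = 41.9 − 42.7 = -0.8
r/s = -0.8 / 1.940 = -0.4124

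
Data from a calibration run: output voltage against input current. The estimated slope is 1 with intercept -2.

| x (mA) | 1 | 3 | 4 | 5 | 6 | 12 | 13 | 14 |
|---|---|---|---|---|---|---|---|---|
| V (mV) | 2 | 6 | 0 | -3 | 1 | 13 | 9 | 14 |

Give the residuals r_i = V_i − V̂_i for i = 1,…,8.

3, 5, -2, -6, -3, 3, -2, 2

x=1: V̂ = -2 + 1 = -1; r = 2 − (-1) = 3
x=3: V̂ = -2 + 3 = 1; r = 6 − 1 = 5
x=4: V̂ = -2 + 4 = 2; r = 0 − 2 = -2
x=5: V̂ = -2 + 5 = 3; r = -3 − 3 = -6
x=6: V̂ = -2 + 6 = 4; r = 1 − 4 = -3
x=12: V̂ = -2 + 12 = 10; r = 13 − 10 = 3
x=13: V̂ = -2 + 13 = 11; r = 9 − 11 = -2
x=14: V̂ = -2 + 14 = 12; r = 14 − 12 = 2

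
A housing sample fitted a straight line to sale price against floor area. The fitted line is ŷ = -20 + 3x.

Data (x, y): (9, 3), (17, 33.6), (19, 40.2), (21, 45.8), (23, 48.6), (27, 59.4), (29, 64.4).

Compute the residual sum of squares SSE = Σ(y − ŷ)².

SSE = 50.32

x=9: ŷ = -20 + 3·9 = 7; e = 3 − 7 = -4
x=17: ŷ = -20 + 3·17 = 31; e = 33.6 − 31 = 2.6
x=19: ŷ = -20 + 3·19 = 37; e = 40.2 − 37 = 3.2
x=21: ŷ = -20 + 3·21 = 43; e = 45.8 − 43 = 2.8
x=23: ŷ = -20 + 3·23 = 49; e = 48.6 − 49 = -0.4
x=27: ŷ = -20 + 3·27 = 61; e = 59.4 − 61 = -1.6
x=29: ŷ = -20 + 3·29 = 67; e = 64.4 − 67 = -2.6
SSE = 16 + 6.76 + 10.24 + 7.84 + 0.16 + 2.56 + 6.76 = 50.32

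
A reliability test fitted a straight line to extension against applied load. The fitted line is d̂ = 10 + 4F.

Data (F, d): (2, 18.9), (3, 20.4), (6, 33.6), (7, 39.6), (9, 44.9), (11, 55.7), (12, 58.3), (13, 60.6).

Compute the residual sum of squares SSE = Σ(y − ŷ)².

F=2: d̂ = 10 + 4·2 = 18; r = 18.9 − 18 = 0.9
F=3: d̂ = 10 + 4·3 = 22; r = 20.4 − 22 = -1.6
F=6: d̂ = 10 + 4·6 = 34; r = 33.6 − 34 = -0.4
F=7: d̂ = 10 + 4·7 = 38; r = 39.6 − 38 = 1.6
F=9: d̂ = 10 + 4·9 = 46; r = 44.9 − 46 = -1.1
F=11: d̂ = 10 + 4·11 = 54; r = 55.7 − 54 = 1.7
F=12: d̂ = 10 + 4·12 = 58; r = 58.3 − 58 = 0.3
F=13: d̂ = 10 + 4·13 = 62; r = 60.6 − 62 = -1.4
SSE = 0.81 + 2.56 + 0.16 + 2.56 + 1.21 + 2.89 + 0.09 + 1.96 = 12.24

SSE = 12.24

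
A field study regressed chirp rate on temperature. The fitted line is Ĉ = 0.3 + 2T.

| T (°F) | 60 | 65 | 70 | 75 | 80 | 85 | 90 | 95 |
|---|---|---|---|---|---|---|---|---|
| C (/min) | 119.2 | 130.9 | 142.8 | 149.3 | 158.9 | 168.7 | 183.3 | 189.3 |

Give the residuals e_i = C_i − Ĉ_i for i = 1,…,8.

-1.1, 0.6, 2.5, -1, -1.4, -1.6, 3, -1

T=60: Ĉ = 0.3 + 2·60 = 120.3; e = 119.2 − 120.3 = -1.1
T=65: Ĉ = 0.3 + 2·65 = 130.3; e = 130.9 − 130.3 = 0.6
T=70: Ĉ = 0.3 + 2·70 = 140.3; e = 142.8 − 140.3 = 2.5
T=75: Ĉ = 0.3 + 2·75 = 150.3; e = 149.3 − 150.3 = -1
T=80: Ĉ = 0.3 + 2·80 = 160.3; e = 158.9 − 160.3 = -1.4
T=85: Ĉ = 0.3 + 2·85 = 170.3; e = 168.7 − 170.3 = -1.6
T=90: Ĉ = 0.3 + 2·90 = 180.3; e = 183.3 − 180.3 = 3
T=95: Ĉ = 0.3 + 2·95 = 190.3; e = 189.3 − 190.3 = -1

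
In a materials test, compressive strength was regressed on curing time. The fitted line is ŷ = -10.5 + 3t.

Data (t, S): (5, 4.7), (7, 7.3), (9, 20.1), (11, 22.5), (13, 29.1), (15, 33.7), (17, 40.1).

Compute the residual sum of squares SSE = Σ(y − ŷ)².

SSE = 24.4

t=5: ŷ = -10.5 + 3·5 = 4.5; r = 4.7 − 4.5 = 0.2
t=7: ŷ = -10.5 + 3·7 = 10.5; r = 7.3 − 10.5 = -3.2
t=9: ŷ = -10.5 + 3·9 = 16.5; r = 20.1 − 16.5 = 3.6
t=11: ŷ = -10.5 + 3·11 = 22.5; r = 22.5 − 22.5 = 0
t=13: ŷ = -10.5 + 3·13 = 28.5; r = 29.1 − 28.5 = 0.6
t=15: ŷ = -10.5 + 3·15 = 34.5; r = 33.7 − 34.5 = -0.8
t=17: ŷ = -10.5 + 3·17 = 40.5; r = 40.1 − 40.5 = -0.4
SSE = 0.04 + 10.24 + 12.96 + 0 + 0.36 + 0.64 + 0.16 = 24.4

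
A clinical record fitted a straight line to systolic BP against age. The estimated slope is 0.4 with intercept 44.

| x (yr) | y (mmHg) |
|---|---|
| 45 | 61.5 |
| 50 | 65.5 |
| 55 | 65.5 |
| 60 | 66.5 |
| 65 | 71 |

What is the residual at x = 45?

e = -0.5

ŷ = 44 + 0.4·45 = 62
e = 61.5 − 62 = -0.5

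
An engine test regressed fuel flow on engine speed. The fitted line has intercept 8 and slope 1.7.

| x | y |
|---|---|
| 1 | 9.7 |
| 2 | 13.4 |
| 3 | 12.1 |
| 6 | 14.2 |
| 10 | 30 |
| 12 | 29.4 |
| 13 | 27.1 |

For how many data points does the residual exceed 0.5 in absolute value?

x=1: ŷ = 8 + 1.7·1 = 9.7; e = 9.7 − 9.7 = 0
x=2: ŷ = 8 + 1.7·2 = 11.4; e = 13.4 − 11.4 = 2
x=3: ŷ = 8 + 1.7·3 = 13.1; e = 12.1 − 13.1 = -1
x=6: ŷ = 8 + 1.7·6 = 18.2; e = 14.2 − 18.2 = -4
x=10: ŷ = 8 + 1.7·10 = 25; e = 30 − 25 = 5
x=12: ŷ = 8 + 1.7·12 = 28.4; e = 29.4 − 28.4 = 1
x=13: ŷ = 8 + 1.7·13 = 30.1; e = 27.1 − 30.1 = -3
|e| > 0.5: x=2 (|e|=2), x=3 (|e|=1), x=6 (|e|=4), x=10 (|e|=5), x=12 (|e|=1), x=13 (|e|=3) → 6

6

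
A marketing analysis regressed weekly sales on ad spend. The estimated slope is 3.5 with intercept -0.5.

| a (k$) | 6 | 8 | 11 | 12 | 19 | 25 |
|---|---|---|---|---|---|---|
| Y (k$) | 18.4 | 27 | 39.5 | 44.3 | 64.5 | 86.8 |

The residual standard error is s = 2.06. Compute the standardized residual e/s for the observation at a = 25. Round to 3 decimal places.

ŷ = -0.5 + 3.5·25 = 87
e = 86.8 − 87 = -0.2
e/s = -0.2 / 2.06 = -0.097

-0.097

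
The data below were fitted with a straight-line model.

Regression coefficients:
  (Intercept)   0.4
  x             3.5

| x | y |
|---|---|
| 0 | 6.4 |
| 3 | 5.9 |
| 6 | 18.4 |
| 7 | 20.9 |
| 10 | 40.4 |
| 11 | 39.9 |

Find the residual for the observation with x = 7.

r = -4

ŷ = 0.4 + 3.5·7 = 24.9
r = 20.9 − 24.9 = -4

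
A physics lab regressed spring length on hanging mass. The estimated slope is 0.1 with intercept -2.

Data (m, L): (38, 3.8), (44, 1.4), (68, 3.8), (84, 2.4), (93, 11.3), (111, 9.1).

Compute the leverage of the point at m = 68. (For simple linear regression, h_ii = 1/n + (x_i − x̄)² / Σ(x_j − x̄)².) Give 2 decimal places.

h = 0.17

m̄ = (38 + 44 + 68 + 84 + 93 + 111)/6 = 73
Σ(m − m̄)² = 1225 + 841 + 25 + 121 + 400 + 1444 = 4056
h = 1/6 + (-5)²/4056 = 0.166667 + 0.00616371 = 0.17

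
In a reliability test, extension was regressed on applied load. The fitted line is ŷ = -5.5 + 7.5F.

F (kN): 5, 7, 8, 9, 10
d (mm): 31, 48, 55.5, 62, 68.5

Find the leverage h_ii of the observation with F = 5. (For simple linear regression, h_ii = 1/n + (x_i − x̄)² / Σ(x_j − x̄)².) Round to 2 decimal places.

h = 0.73

F̄ = (5 + 7 + 8 + 9 + 10)/5 = 7.8
Σ(F − F̄)² = 7.84 + 0.64 + 0.04 + 1.44 + 4.84 = 14.8
h = 1/5 + (-2.8)²/14.8 = 0.2 + 0.52973 = 0.73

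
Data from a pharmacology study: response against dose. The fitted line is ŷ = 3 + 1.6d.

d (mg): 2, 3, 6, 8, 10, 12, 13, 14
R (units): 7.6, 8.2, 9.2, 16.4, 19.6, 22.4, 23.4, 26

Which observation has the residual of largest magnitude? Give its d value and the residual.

d=2: ŷ = 3 + 1.6·2 = 6.2; e = 7.6 − 6.2 = 1.4
d=3: ŷ = 3 + 1.6·3 = 7.8; e = 8.2 − 7.8 = 0.4
d=6: ŷ = 3 + 1.6·6 = 12.6; e = 9.2 − 12.6 = -3.4
d=8: ŷ = 3 + 1.6·8 = 15.8; e = 16.4 − 15.8 = 0.6
d=10: ŷ = 3 + 1.6·10 = 19; e = 19.6 − 19 = 0.6
d=12: ŷ = 3 + 1.6·12 = 22.2; e = 22.4 − 22.2 = 0.2
d=13: ŷ = 3 + 1.6·13 = 23.8; e = 23.4 − 23.8 = -0.4
d=14: ŷ = 3 + 1.6·14 = 25.4; e = 26 − 25.4 = 0.6
Largest |e| is 3.4 at d = 6, residual -3.4.

d = 6, e = -3.4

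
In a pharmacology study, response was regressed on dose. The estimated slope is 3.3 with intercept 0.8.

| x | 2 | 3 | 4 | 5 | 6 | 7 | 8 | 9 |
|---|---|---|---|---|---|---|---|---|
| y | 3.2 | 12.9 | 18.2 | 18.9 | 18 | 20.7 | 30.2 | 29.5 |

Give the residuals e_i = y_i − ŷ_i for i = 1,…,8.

-4.2, 2.2, 4.2, 1.6, -2.6, -3.2, 3, -1

x=2: ŷ = 0.8 + 3.3·2 = 7.4; e = 3.2 − 7.4 = -4.2
x=3: ŷ = 0.8 + 3.3·3 = 10.7; e = 12.9 − 10.7 = 2.2
x=4: ŷ = 0.8 + 3.3·4 = 14; e = 18.2 − 14 = 4.2
x=5: ŷ = 0.8 + 3.3·5 = 17.3; e = 18.9 − 17.3 = 1.6
x=6: ŷ = 0.8 + 3.3·6 = 20.6; e = 18 − 20.6 = -2.6
x=7: ŷ = 0.8 + 3.3·7 = 23.9; e = 20.7 − 23.9 = -3.2
x=8: ŷ = 0.8 + 3.3·8 = 27.2; e = 30.2 − 27.2 = 3
x=9: ŷ = 0.8 + 3.3·9 = 30.5; e = 29.5 − 30.5 = -1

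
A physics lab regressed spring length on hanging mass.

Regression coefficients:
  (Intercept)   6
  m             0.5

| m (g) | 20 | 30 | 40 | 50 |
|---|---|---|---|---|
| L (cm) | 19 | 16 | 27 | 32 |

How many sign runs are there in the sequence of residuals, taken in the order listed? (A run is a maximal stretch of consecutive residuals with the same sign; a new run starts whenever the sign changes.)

3 runs

m=20: ŷ = 6 + 0.5·20 = 16; r = 19 − 16 = 3
m=30: ŷ = 6 + 0.5·30 = 21; r = 16 − 21 = -5
m=40: ŷ = 6 + 0.5·40 = 26; r = 27 − 26 = 1
m=50: ŷ = 6 + 0.5·50 = 31; r = 32 − 31 = 1
Signs: + − + +
Runs: +×1, −×1, +×2 → 3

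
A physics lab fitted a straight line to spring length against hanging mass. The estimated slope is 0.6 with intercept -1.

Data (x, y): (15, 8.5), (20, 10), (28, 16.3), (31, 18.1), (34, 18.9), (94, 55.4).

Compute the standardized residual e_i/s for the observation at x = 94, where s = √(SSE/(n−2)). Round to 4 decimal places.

0.0000

x=15: ŷ = -1 + 0.6·15 = 8; e = 8.5 − 8 = 0.5
x=20: ŷ = -1 + 0.6·20 = 11; e = 10 − 11 = -1
x=28: ŷ = -1 + 0.6·28 = 15.8; e = 16.3 − 15.8 = 0.5
x=31: ŷ = -1 + 0.6·31 = 17.6; e = 18.1 − 17.6 = 0.5
x=34: ŷ = -1 + 0.6·34 = 19.4; e = 18.9 − 19.4 = -0.5
x=94: ŷ = -1 + 0.6·94 = 55.4; e = 55.4 − 55.4 = 0
SSE = 0.25 + 1 + 0.25 + 0.25 + 0.25 + 0 = 2
s = √(2/4) = 0.707107
e/s = 0 / 0.707107 = 0.0000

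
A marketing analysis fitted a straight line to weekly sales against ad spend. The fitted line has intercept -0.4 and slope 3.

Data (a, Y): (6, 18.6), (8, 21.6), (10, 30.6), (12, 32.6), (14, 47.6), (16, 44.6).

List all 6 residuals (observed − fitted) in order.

1, -2, 1, -3, 6, -3

a=6: ŷ = -0.4 + 3·6 = 17.6; r = 18.6 − 17.6 = 1
a=8: ŷ = -0.4 + 3·8 = 23.6; r = 21.6 − 23.6 = -2
a=10: ŷ = -0.4 + 3·10 = 29.6; r = 30.6 − 29.6 = 1
a=12: ŷ = -0.4 + 3·12 = 35.6; r = 32.6 − 35.6 = -3
a=14: ŷ = -0.4 + 3·14 = 41.6; r = 47.6 − 41.6 = 6
a=16: ŷ = -0.4 + 3·16 = 47.6; r = 44.6 − 47.6 = -3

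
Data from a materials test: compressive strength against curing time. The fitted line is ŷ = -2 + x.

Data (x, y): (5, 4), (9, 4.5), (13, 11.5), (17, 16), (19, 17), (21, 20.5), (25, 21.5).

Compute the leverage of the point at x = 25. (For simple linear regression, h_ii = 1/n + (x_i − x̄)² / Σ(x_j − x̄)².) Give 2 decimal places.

x̄ = (5 + 9 + 13 + 17 + 19 + 21 + 25)/7 = 15.5714
Σ(x − x̄)² = 111.755 + 43.1837 + 6.61224 + 2.04082 + 11.7551 + 29.4694 + 88.898 = 293.714
h = 1/7 + (9.42857)²/293.714 = 0.142857 + 0.302668 = 0.45

h = 0.45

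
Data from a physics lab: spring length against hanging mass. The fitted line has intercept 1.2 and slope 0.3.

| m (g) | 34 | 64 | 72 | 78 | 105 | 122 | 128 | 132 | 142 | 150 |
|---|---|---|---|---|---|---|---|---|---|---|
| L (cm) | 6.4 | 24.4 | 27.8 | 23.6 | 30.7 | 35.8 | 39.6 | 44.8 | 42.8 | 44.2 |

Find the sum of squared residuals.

SSE = 96

m=34: L̂ = 1.2 + 0.3·34 = 11.4; r = 6.4 − 11.4 = -5
m=64: L̂ = 1.2 + 0.3·64 = 20.4; r = 24.4 − 20.4 = 4
m=72: L̂ = 1.2 + 0.3·72 = 22.8; r = 27.8 − 22.8 = 5
m=78: L̂ = 1.2 + 0.3·78 = 24.6; r = 23.6 − 24.6 = -1
m=105: L̂ = 1.2 + 0.3·105 = 32.7; r = 30.7 − 32.7 = -2
m=122: L̂ = 1.2 + 0.3·122 = 37.8; r = 35.8 − 37.8 = -2
m=128: L̂ = 1.2 + 0.3·128 = 39.6; r = 39.6 − 39.6 = 0
m=132: L̂ = 1.2 + 0.3·132 = 40.8; r = 44.8 − 40.8 = 4
m=142: L̂ = 1.2 + 0.3·142 = 43.8; r = 42.8 − 43.8 = -1
m=150: L̂ = 1.2 + 0.3·150 = 46.2; r = 44.2 − 46.2 = -2
SSE = 25 + 16 + 25 + 1 + 4 + 4 + 0 + 16 + 1 + 4 = 96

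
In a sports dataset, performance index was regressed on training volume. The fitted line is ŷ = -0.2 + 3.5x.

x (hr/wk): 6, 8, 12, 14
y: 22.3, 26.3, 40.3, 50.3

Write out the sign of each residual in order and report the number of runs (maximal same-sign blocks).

x=6: ŷ = -0.2 + 3.5·6 = 20.8; e = 22.3 − 20.8 = 1.5
x=8: ŷ = -0.2 + 3.5·8 = 27.8; e = 26.3 − 27.8 = -1.5
x=12: ŷ = -0.2 + 3.5·12 = 41.8; e = 40.3 − 41.8 = -1.5
x=14: ŷ = -0.2 + 3.5·14 = 48.8; e = 50.3 − 48.8 = 1.5
Signs: + − − +
Runs: +×1, −×2, +×1 → 3

3 runs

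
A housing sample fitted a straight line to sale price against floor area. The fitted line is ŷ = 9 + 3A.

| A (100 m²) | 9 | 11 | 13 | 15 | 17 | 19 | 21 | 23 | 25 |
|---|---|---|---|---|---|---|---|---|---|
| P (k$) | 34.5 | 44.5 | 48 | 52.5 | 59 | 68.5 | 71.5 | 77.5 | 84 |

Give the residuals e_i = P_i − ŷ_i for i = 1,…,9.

A=9: ŷ = 9 + 3·9 = 36; e = 34.5 − 36 = -1.5
A=11: ŷ = 9 + 3·11 = 42; e = 44.5 − 42 = 2.5
A=13: ŷ = 9 + 3·13 = 48; e = 48 − 48 = 0
A=15: ŷ = 9 + 3·15 = 54; e = 52.5 − 54 = -1.5
A=17: ŷ = 9 + 3·17 = 60; e = 59 − 60 = -1
A=19: ŷ = 9 + 3·19 = 66; e = 68.5 − 66 = 2.5
A=21: ŷ = 9 + 3·21 = 72; e = 71.5 − 72 = -0.5
A=23: ŷ = 9 + 3·23 = 78; e = 77.5 − 78 = -0.5
A=25: ŷ = 9 + 3·25 = 84; e = 84 − 84 = 0

-1.5, 2.5, 0, -1.5, -1, 2.5, -0.5, -0.5, 0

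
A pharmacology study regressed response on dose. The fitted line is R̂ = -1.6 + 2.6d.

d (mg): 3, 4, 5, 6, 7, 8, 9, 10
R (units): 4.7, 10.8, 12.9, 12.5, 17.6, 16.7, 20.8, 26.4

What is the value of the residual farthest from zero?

d=3: R̂ = -1.6 + 2.6·3 = 6.2; e = 4.7 − 6.2 = -1.5
d=4: R̂ = -1.6 + 2.6·4 = 8.8; e = 10.8 − 8.8 = 2
d=5: R̂ = -1.6 + 2.6·5 = 11.4; e = 12.9 − 11.4 = 1.5
d=6: R̂ = -1.6 + 2.6·6 = 14; e = 12.5 − 14 = -1.5
d=7: R̂ = -1.6 + 2.6·7 = 16.6; e = 17.6 − 16.6 = 1
d=8: R̂ = -1.6 + 2.6·8 = 19.2; e = 16.7 − 19.2 = -2.5
d=9: R̂ = -1.6 + 2.6·9 = 21.8; e = 20.8 − 21.8 = -1
d=10: R̂ = -1.6 + 2.6·10 = 24.4; e = 26.4 − 24.4 = 2
Largest |e| is 2.5 at d = 8, residual -2.5.

e = -2.5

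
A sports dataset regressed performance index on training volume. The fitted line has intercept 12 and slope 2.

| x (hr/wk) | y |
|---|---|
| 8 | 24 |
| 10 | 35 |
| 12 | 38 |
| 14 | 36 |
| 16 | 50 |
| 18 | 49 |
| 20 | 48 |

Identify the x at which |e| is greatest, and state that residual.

x=8: ŷ = 12 + 2·8 = 28; e = 24 − 28 = -4
x=10: ŷ = 12 + 2·10 = 32; e = 35 − 32 = 3
x=12: ŷ = 12 + 2·12 = 36; e = 38 − 36 = 2
x=14: ŷ = 12 + 2·14 = 40; e = 36 − 40 = -4
x=16: ŷ = 12 + 2·16 = 44; e = 50 − 44 = 6
x=18: ŷ = 12 + 2·18 = 48; e = 49 − 48 = 1
x=20: ŷ = 12 + 2·20 = 52; e = 48 − 52 = -4
Largest |e| is 6 at x = 16, residual 6.

x = 16, e = 6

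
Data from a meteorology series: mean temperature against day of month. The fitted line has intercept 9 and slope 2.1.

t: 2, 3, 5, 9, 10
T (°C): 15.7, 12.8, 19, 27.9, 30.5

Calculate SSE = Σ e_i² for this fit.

SSE = 13

t=2: T̂ = 9 + 2.1·2 = 13.2; e = 15.7 − 13.2 = 2.5
t=3: T̂ = 9 + 2.1·3 = 15.3; e = 12.8 − 15.3 = -2.5
t=5: T̂ = 9 + 2.1·5 = 19.5; e = 19 − 19.5 = -0.5
t=9: T̂ = 9 + 2.1·9 = 27.9; e = 27.9 − 27.9 = 0
t=10: T̂ = 9 + 2.1·10 = 30; e = 30.5 − 30 = 0.5
SSE = 6.25 + 6.25 + 0.25 + 0 + 0.25 = 13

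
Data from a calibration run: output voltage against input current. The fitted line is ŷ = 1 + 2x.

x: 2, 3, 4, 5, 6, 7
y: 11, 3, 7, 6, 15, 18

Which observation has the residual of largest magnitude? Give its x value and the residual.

x=2: ŷ = 1 + 2·2 = 5; e = 11 − 5 = 6
x=3: ŷ = 1 + 2·3 = 7; e = 3 − 7 = -4
x=4: ŷ = 1 + 2·4 = 9; e = 7 − 9 = -2
x=5: ŷ = 1 + 2·5 = 11; e = 6 − 11 = -5
x=6: ŷ = 1 + 2·6 = 13; e = 15 − 13 = 2
x=7: ŷ = 1 + 2·7 = 15; e = 18 − 15 = 3
Largest |e| is 6 at x = 2, residual 6.

x = 2, e = 6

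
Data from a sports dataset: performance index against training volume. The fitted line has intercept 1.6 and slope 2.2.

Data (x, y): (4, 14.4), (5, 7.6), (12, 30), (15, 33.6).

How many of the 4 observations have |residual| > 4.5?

1

x=4: ŷ = 1.6 + 2.2·4 = 10.4; e = 14.4 − 10.4 = 4
x=5: ŷ = 1.6 + 2.2·5 = 12.6; e = 7.6 − 12.6 = -5
x=12: ŷ = 1.6 + 2.2·12 = 28; e = 30 − 28 = 2
x=15: ŷ = 1.6 + 2.2·15 = 34.6; e = 33.6 − 34.6 = -1
|e| > 4.5: x=5 (|e|=5) → 1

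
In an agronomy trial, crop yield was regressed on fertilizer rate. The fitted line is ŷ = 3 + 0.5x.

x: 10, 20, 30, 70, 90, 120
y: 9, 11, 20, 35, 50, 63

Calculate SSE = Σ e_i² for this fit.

SSE = 22

x=10: ŷ = 3 + 0.5·10 = 8; e = 9 − 8 = 1
x=20: ŷ = 3 + 0.5·20 = 13; e = 11 − 13 = -2
x=30: ŷ = 3 + 0.5·30 = 18; e = 20 − 18 = 2
x=70: ŷ = 3 + 0.5·70 = 38; e = 35 − 38 = -3
x=90: ŷ = 3 + 0.5·90 = 48; e = 50 − 48 = 2
x=120: ŷ = 3 + 0.5·120 = 63; e = 63 − 63 = 0
SSE = 1 + 4 + 4 + 9 + 4 + 0 = 22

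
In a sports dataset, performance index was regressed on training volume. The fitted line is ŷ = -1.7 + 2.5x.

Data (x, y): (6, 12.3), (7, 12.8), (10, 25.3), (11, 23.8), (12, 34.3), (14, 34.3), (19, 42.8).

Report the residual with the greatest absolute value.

x=6: ŷ = -1.7 + 2.5·6 = 13.3; e = 12.3 − 13.3 = -1
x=7: ŷ = -1.7 + 2.5·7 = 15.8; e = 12.8 − 15.8 = -3
x=10: ŷ = -1.7 + 2.5·10 = 23.3; e = 25.3 − 23.3 = 2
x=11: ŷ = -1.7 + 2.5·11 = 25.8; e = 23.8 − 25.8 = -2
x=12: ŷ = -1.7 + 2.5·12 = 28.3; e = 34.3 − 28.3 = 6
x=14: ŷ = -1.7 + 2.5·14 = 33.3; e = 34.3 − 33.3 = 1
x=19: ŷ = -1.7 + 2.5·19 = 45.8; e = 42.8 − 45.8 = -3
Largest |e| is 6 at x = 12, residual 6.

e = 6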